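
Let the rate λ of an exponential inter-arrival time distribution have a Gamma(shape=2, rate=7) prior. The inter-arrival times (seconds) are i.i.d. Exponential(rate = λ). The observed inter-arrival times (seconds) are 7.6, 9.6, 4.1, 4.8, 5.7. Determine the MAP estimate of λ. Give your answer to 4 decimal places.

λ̂_MAP = 0.1546

The Exponential(rate=λ) likelihood is ∝ λ^n e^(−λΣtᵢ). Here n = 5 and Σtᵢ = 7.6 + 9.6 + 4.1 + 4.8 + 5.7 = 31.8.
Posterior ∝ λe^(−7λ) · λ^5e^(−31.8λ) = λ^6e^(−38.8λ), i.e. Gamma(7, 38.8).
Mode = (a−1)/b = 6/38.8 ≈ 0.1546.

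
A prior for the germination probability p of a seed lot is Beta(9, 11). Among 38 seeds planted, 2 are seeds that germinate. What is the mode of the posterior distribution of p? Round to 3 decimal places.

p̂_MAP = 0.179

Prior: Beta(9, 11).
Data: 2 successes in 38 trials. The binomial likelihood contributes p^2(1−p)^36, so the posterior is Beta(9+2, 11+36) = Beta(11, 47).
For Beta(a, b) with a, b > 1 the mode is (a−1)/(a+b−2) = 10/56 ≈ 0.179.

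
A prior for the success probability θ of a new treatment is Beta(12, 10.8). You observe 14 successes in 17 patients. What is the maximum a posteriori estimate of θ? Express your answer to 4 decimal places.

θ̂_MAP = 0.6614

Prior: Beta(12, 10.8).
Data: 14 successes in 17 trials. The binomial likelihood contributes θ^14(1−θ)^3, so the posterior is Beta(12+14, 10.8+3) = Beta(26, 13.8).
For Beta(a, b) with a, b > 1 the mode is (a−1)/(a+b−2) = 25/37.8 ≈ 0.6614.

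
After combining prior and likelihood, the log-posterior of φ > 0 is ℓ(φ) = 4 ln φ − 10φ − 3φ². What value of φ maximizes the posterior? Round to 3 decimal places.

φ̂_MAP = 0.333

ℓ'(φ) = 4/φ − 10 − 6φ. Setting this to zero and multiplying by φ: 6φ² + 10φ − 4 = 0.
φ = (−10 + √(10² + 4·6·4)) / (2·6) = (−10 + √196) / 12 = (−10 + 14)/12 = 1/3.
ℓ''(φ) = −4/φ² − 6 < 0, confirming a maximum.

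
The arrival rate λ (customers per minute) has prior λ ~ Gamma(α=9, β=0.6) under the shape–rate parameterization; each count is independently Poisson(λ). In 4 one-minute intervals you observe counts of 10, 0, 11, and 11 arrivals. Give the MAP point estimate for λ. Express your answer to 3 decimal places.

Σxᵢ = 10+0+11+11 = 32, with n = 4.
Posterior ∝ λ^8e^(−0.6λ) · λ^32e^(−4λ) = λ^40e^(−4.6λ), i.e. Gamma(shape=41, rate=4.6).
The mode of a Gamma(a, b) with a ≥ 1 (shape–rate) is (a−1)/b = 40/4.6 ≈ 8.696.

λ̂_MAP = 8.696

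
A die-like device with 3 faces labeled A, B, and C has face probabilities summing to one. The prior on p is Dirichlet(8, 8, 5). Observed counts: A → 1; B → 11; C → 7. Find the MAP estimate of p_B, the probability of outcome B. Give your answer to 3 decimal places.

The posterior is Dirichlet(αᵢ + nᵢ) = Dirichlet(9, 19, 12).
For a Dirichlet(a₁,…,a_K) with all aᵢ > 1, the mode has j-th component (aⱼ − 1)/(Σaᵢ − K).
Here Σaᵢ = 40 and K = 3, so p_B = (19 − 1)/(40 − 3) = 18/37 ≈ 0.486.

MAP estimate of p_B = 0.486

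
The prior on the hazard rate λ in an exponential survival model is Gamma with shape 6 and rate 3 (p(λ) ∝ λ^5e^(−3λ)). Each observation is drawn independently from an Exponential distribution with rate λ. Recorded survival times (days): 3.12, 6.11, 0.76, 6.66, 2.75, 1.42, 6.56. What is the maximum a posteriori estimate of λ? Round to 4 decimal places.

The Exponential(rate=λ) likelihood is ∝ λ^n e^(−λΣtᵢ). Here n = 7 and Σtᵢ = 3.12 + 6.11 + 0.76 + 6.66 + 2.75 + 1.42 + 6.56 = 27.38.
Posterior ∝ λ^5e^(−3λ) · λ^7e^(−27.38λ) = λ^12e^(−30.38λ), i.e. Gamma(13, 30.38).
Mode = (a−1)/b = 12/30.38 ≈ 0.3950.

λ̂_MAP = 0.3950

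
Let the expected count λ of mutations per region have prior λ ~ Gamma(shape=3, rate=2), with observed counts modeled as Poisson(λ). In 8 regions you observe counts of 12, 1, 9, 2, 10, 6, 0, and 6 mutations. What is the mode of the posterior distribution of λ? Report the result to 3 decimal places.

λ̂_MAP = 4.800

Σxᵢ = 12+1+9+2+10+6+0+6 = 46, with n = 8.
Posterior ∝ λ^2e^(−2λ) · λ^46e^(−8λ) = λ^48e^(−10λ), i.e. Gamma(shape=49, rate=10).
The mode of a Gamma(a, b) with a ≥ 1 (shape–rate) is (a−1)/b = 48/10 ≈ 4.800.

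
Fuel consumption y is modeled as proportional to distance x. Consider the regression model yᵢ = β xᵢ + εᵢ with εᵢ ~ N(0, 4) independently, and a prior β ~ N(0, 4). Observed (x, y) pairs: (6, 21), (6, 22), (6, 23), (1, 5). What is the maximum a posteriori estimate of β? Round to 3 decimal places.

log p(β | y) = −Σ(yᵢ − βxᵢ)²/(2·4) − β²/(2·4) + const.
Setting the derivative to zero: Σxᵢ(yᵢ − βxᵢ)/4 − β/4 = 0, so β = Σxᵢyᵢ / (Σxᵢ² + σ²/τ²).
Σxᵢyᵢ = 6·21 + 6·22 + 6·23 + 1·5 = 401; Σxᵢ² = 109; σ²/τ² = 1.
β̂_MAP = 401 / (109 + 1) = 401/110 ≈ 3.645.

β̂_MAP = 3.645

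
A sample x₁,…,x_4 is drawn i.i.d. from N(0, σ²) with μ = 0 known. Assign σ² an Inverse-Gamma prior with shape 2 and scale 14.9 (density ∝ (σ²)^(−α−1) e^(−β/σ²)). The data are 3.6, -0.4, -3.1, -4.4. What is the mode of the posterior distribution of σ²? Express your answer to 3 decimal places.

σ̂²_MAP = 7.189

Sum of squared deviations about the known mean: SS = (3.6−0)² + (-0.4−0)² + (-3.1−0)² + (-4.4−0)² = 42.09.
The Normal likelihood contributes (σ²)^(−n/2) exp(−SS/(2σ²)), so the posterior is Inverse-Gamma(α + n/2, β + SS/2) = Inverse-Gamma(4, 35.945).
The mode of Inverse-Gamma(a, b) is b/(a+1) = 35.945/5 ≈ 7.189.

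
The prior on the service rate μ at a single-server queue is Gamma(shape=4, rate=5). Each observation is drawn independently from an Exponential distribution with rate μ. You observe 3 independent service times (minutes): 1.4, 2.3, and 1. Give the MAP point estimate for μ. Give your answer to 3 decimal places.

The Exponential(rate=μ) likelihood is ∝ μ^n e^(−μΣtᵢ). Here n = 3 and Σtᵢ = 1.4 + 2.3 + 1 = 4.7.
Posterior ∝ μ^3e^(−5μ) · μ^3e^(−4.7μ) = μ^6e^(−9.7μ), i.e. Gamma(7, 9.7).
Mode = (a−1)/b = 6/9.7 ≈ 0.619.

μ̂_MAP = 0.619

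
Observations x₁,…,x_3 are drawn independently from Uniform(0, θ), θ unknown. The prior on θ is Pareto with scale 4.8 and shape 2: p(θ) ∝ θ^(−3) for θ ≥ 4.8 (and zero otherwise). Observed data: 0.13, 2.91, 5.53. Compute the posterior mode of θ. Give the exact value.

The Uniform(0, θ) likelihood is θ^(−n) for θ ≥ max(xᵢ), zero otherwise. Here max(xᵢ) = 5.53.
Posterior ∝ θ^(−3) · θ^(−3) = θ^(−6) on θ ≥ max(4.8, 5.53) = 5.53.
This density is strictly decreasing in θ, so the posterior mode lies at the lower boundary of the support.

θ̂_MAP = 5.53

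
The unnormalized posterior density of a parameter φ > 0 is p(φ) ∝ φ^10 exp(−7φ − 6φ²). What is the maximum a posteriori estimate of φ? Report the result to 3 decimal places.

ℓ'(φ) = 10/φ − 7 − 12φ. Setting this to zero and multiplying by φ: 12φ² + 7φ − 10 = 0.
φ = (−7 + √(7² + 4·12·10)) / (2·12) = (−7 + √529) / 24 = (−7 + 23)/24 = 2/3.
ℓ''(φ) = −10/φ² − 12 < 0, confirming a maximum.

φ̂_MAP = 0.667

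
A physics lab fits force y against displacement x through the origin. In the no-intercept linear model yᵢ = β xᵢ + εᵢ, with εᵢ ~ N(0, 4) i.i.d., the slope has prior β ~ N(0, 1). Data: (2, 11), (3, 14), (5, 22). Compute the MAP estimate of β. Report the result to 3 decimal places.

β̂_MAP = 4.143

log p(β | y) = −Σ(yᵢ − βxᵢ)²/(2·4) − β²/(2·1) + const.
Setting the derivative to zero: Σxᵢ(yᵢ − βxᵢ)/4 − β/1 = 0, so β = Σxᵢyᵢ / (Σxᵢ² + σ²/τ²).
Σxᵢyᵢ = 2·11 + 3·14 + 5·22 = 174; Σxᵢ² = 38; σ²/τ² = 4.
β̂_MAP = 174 / (38 + 4) = 174/42 ≈ 4.143.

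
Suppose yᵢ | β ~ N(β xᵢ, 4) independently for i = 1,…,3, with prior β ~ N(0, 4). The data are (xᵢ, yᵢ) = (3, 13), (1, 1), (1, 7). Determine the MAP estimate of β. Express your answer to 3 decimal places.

log p(β | y) = −Σ(yᵢ − βxᵢ)²/(2·4) − β²/(2·4) + const.
Setting the derivative to zero: Σxᵢ(yᵢ − βxᵢ)/4 − β/4 = 0, so β = Σxᵢyᵢ / (Σxᵢ² + σ²/τ²).
Σxᵢyᵢ = 3·13 + 1·1 + 1·7 = 47; Σxᵢ² = 11; σ²/τ² = 1.
β̂_MAP = 47 / (11 + 1) = 47/12 ≈ 3.917.

β̂_MAP = 3.917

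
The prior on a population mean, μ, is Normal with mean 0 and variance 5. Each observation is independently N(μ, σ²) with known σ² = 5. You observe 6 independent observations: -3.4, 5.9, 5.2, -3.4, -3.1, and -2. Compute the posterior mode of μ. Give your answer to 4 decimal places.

n = 6; x̄ = ((-3.4) + 5.9 + 5.2 + (-3.4) + (-3.1) + (-2))/6 = -0.8/6 = -2/15 ≈ -0.1333.
For a Normal prior and Normal likelihood with known variance, the posterior is Normal; its mode equals its mean, the precision-weighted average.
Prior precision 1/σ₀² = 1/5 = 0.2; data precision n/σ² = 6/5 = 1.2.
μ̂ = (0.2·0 + 1.2·(-2/15)) / (0.2 + 1.2) = (-0.16)/1.4 = -4/35 ≈ -0.1143.

μ̂_MAP = -0.1143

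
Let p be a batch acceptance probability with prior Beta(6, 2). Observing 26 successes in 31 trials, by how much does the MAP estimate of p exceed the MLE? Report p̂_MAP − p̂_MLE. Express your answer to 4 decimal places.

Posterior is Beta(32, 7); MAP = (32−1)/(39−2) = 31/37 ≈ 0.83784.
MLE ignores the prior: p̂_MLE = k/n = 26/31 ≈ 0.83871.
Difference = 31/37 − 26/31 = -1/1147 ≈ -0.0009.

MAP − MLE = -0.0009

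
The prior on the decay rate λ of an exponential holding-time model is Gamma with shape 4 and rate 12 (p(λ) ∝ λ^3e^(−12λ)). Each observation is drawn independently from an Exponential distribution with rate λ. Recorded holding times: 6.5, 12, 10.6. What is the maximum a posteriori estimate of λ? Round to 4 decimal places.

λ̂_MAP = 0.1460

The Exponential(rate=λ) likelihood is ∝ λ^n e^(−λΣtᵢ). Here n = 3 and Σtᵢ = 6.5 + 12 + 10.6 = 29.1.
Posterior ∝ λ^3e^(−12λ) · λ^3e^(−29.1λ) = λ^6e^(−41.1λ), i.e. Gamma(7, 41.1).
Mode = (a−1)/b = 6/41.1 ≈ 0.1460.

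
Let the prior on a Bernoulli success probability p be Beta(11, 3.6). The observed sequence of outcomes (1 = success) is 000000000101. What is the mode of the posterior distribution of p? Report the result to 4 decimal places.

Prior: Beta(11, 3.6).
Data: 2 successes in 12 trials (from the sequence). The binomial likelihood contributes p^2(1−p)^10, so the posterior is Beta(11+2, 3.6+10) = Beta(13, 13.6).
For Beta(a, b) with a, b > 1 the mode is (a−1)/(a+b−2) = 12/24.6 ≈ 0.4878.

p̂_MAP = 0.4878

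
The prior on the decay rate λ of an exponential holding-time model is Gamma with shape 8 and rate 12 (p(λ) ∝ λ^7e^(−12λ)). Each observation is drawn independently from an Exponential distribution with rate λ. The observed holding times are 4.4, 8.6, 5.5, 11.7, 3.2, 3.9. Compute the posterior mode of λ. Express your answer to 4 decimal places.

The Exponential(rate=λ) likelihood is ∝ λ^n e^(−λΣtᵢ). Here n = 6 and Σtᵢ = 4.4 + 8.6 + 5.5 + 11.7 + 3.2 + 3.9 = 37.3.
Posterior ∝ λ^7e^(−12λ) · λ^6e^(−37.3λ) = λ^13e^(−49.3λ), i.e. Gamma(14, 49.3).
Mode = (a−1)/b = 13/49.3 ≈ 0.2637.

λ̂_MAP = 0.2637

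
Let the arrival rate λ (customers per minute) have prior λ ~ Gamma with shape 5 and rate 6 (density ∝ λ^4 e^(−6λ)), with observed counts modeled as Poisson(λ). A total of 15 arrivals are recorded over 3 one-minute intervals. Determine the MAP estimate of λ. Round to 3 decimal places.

Σxᵢ = 15, n = 3.
Posterior ∝ λ^4e^(−6λ) · λ^15e^(−3λ) = λ^19e^(−9λ), i.e. Gamma(shape=20, rate=9).
The mode of a Gamma(a, b) with a ≥ 1 (shape–rate) is (a−1)/b = 19/9 ≈ 2.111.

λ̂_MAP = 2.111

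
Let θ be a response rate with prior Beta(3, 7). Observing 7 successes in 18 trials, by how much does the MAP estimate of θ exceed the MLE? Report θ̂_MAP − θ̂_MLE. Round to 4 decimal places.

MAP − MLE = -0.0427

Posterior is Beta(10, 18); MAP = (10−1)/(28−2) = 9/26 ≈ 0.34615.
MLE ignores the prior: θ̂_MLE = k/n = 7/18 ≈ 0.38889.
Difference = 9/26 − 7/18 = -5/117 ≈ -0.0427.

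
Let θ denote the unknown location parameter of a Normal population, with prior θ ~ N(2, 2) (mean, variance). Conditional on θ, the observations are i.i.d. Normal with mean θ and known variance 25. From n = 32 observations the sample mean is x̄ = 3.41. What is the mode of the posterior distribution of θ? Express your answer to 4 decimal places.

n = 32, x̄ = 3.41.
For a Normal prior and Normal likelihood with known variance, the posterior is Normal; its mode equals its mean, the precision-weighted average.
Prior precision 1/σ₀² = 1/2 = 0.5; data precision n/σ² = 32/25 = 1.28.
θ̂ = (0.5·2 + 1.28·3.41) / (0.5 + 1.28) = 5.3648/1.78 = 6706/2225 ≈ 3.0139.

θ̂_MAP = 3.0139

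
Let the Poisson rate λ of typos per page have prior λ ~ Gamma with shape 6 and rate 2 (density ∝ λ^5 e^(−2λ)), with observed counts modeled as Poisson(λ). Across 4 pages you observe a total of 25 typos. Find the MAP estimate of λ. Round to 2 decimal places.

Σxᵢ = 25, n = 4.
Posterior ∝ λ^5e^(−2λ) · λ^25e^(−4λ) = λ^30e^(−6λ), i.e. Gamma(shape=31, rate=6).
The mode of a Gamma(a, b) with a ≥ 1 (shape–rate) is (a−1)/b = 30/6 ≈ 5.00.

λ̂_MAP = 5.00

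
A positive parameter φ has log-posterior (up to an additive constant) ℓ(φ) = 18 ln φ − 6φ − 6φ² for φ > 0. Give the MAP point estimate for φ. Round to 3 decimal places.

φ̂_MAP = 1.000

ℓ'(φ) = 18/φ − 6 − 12φ. Setting this to zero and multiplying by φ: 12φ² + 6φ − 18 = 0.
φ = (−6 + √(6² + 4·12·18)) / (2·12) = (−6 + √900) / 24 = (−6 + 30)/24 = 1.
ℓ''(φ) = −18/φ² − 12 < 0, confirming a maximum.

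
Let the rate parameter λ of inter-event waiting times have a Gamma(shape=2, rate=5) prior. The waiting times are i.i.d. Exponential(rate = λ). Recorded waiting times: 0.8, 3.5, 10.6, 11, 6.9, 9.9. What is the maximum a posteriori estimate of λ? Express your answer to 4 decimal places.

λ̂_MAP = 0.1468

The Exponential(rate=λ) likelihood is ∝ λ^n e^(−λΣtᵢ). Here n = 6 and Σtᵢ = 0.8 + 3.5 + 10.6 + 11 + 6.9 + 9.9 = 42.7.
Posterior ∝ λe^(−5λ) · λ^6e^(−42.7λ) = λ^7e^(−47.7λ), i.e. Gamma(8, 47.7).
Mode = (a−1)/b = 7/47.7 ≈ 0.1468.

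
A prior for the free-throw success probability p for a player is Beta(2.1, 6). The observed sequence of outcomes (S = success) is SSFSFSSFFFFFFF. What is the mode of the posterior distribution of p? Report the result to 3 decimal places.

p̂_MAP = 0.303

Prior: Beta(2.1, 6).
Data: 5 successes in 14 trials (from the sequence). The binomial likelihood contributes p^5(1−p)^9, so the posterior is Beta(2.1+5, 6+9) = Beta(7.1, 15).
For Beta(a, b) with a, b > 1 the mode is (a−1)/(a+b−2) = 6.1/20.1 ≈ 0.303.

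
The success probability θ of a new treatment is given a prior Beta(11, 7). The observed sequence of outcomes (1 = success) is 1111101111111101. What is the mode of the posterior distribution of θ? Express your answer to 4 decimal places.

θ̂_MAP = 0.7500

Prior: Beta(11, 7).
Data: 14 successes in 16 trials (from the sequence). The binomial likelihood contributes θ^14(1−θ)^2, so the posterior is Beta(11+14, 7+2) = Beta(25, 9).
For Beta(a, b) with a, b > 1 the mode is (a−1)/(a+b−2) = 24/32 ≈ 0.7500.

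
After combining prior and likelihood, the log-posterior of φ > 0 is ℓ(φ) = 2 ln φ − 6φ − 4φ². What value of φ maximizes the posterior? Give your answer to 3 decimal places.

ℓ'(φ) = 2/φ − 6 − 8φ. Setting this to zero and multiplying by φ: 8φ² + 6φ − 2 = 0.
φ = (−6 + √(6² + 4·8·2)) / (2·8) = (−6 + √100) / 16 = (−6 + 10)/16 = 1/4.
ℓ''(φ) = −2/φ² − 8 < 0, confirming a maximum.

φ̂_MAP = 0.250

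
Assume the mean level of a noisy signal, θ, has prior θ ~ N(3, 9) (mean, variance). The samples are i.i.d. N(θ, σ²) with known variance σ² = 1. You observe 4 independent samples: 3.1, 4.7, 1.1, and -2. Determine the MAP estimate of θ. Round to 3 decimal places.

n = 4; x̄ = (3.1 + 4.7 + 1.1 + (-2))/4 = 6.9/4 = 1.725.
For a Normal prior and Normal likelihood with known variance, the posterior is Normal; its mode equals its mean, the precision-weighted average.
Prior precision 1/σ₀² = 1/9; data precision n/σ² = 4/1 = 4.
θ̂ = ((1/9)·3 + 4·1.725) / (1/9 + 4) = (217/30)/(37/9) = 651/370 ≈ 1.759.

θ̂_MAP = 1.759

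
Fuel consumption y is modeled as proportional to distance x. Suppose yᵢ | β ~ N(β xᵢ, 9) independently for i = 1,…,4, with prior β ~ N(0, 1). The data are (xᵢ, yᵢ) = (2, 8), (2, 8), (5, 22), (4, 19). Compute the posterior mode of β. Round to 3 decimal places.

log p(β | y) = −Σ(yᵢ − βxᵢ)²/(2·9) − β²/(2·1) + const.
Setting the derivative to zero: Σxᵢ(yᵢ − βxᵢ)/9 − β/1 = 0, so β = Σxᵢyᵢ / (Σxᵢ² + σ²/τ²).
Σxᵢyᵢ = 2·8 + 2·8 + 5·22 + 4·19 = 218; Σxᵢ² = 49; σ²/τ² = 9.
β̂_MAP = 218 / (49 + 9) = 218/58 ≈ 3.759.

β̂_MAP = 3.759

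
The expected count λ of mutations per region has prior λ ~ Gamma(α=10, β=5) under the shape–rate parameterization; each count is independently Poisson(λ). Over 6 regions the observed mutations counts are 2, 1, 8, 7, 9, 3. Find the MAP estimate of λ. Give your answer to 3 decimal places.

Σxᵢ = 2+1+8+7+9+3 = 30, with n = 6.
Posterior ∝ λ^9e^(−5λ) · λ^30e^(−6λ) = λ^39e^(−11λ), i.e. Gamma(shape=40, rate=11).
The mode of a Gamma(a, b) with a ≥ 1 (shape–rate) is (a−1)/b = 39/11 ≈ 3.545.

λ̂_MAP = 3.545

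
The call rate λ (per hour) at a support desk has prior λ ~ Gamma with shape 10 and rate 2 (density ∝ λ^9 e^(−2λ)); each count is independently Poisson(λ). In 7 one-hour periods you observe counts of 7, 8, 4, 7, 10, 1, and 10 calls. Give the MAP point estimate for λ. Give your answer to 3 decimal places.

Σxᵢ = 7+8+4+7+10+1+10 = 47, with n = 7.
Posterior ∝ λ^9e^(−2λ) · λ^47e^(−7λ) = λ^56e^(−9λ), i.e. Gamma(shape=57, rate=9).
The mode of a Gamma(a, b) with a ≥ 1 (shape–rate) is (a−1)/b = 56/9 ≈ 6.222.

λ̂_MAP = 6.222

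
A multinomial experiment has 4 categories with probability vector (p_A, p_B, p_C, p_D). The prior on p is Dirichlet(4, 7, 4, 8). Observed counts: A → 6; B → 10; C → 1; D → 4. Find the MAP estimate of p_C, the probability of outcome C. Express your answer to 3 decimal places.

The posterior is Dirichlet(αᵢ + nᵢ) = Dirichlet(10, 17, 5, 12).
For a Dirichlet(a₁,…,a_K) with all aᵢ > 1, the mode has j-th component (aⱼ − 1)/(Σaᵢ − K).
Here Σaᵢ = 44 and K = 4, so p_C = (5 − 1)/(44 − 4) = 4/40 ≈ 0.100.

MAP estimate of p_C = 0.100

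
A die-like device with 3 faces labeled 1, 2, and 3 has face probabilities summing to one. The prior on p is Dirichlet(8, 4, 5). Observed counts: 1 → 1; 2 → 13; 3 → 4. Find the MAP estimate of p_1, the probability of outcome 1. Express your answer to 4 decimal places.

MAP estimate: 0.2500

The posterior is Dirichlet(αᵢ + nᵢ) = Dirichlet(9, 17, 9).
For a Dirichlet(a₁,…,a_K) with all aᵢ > 1, the mode has j-th component (aⱼ − 1)/(Σaᵢ − K).
Here Σaᵢ = 35 and K = 3, so p_1 = (9 − 1)/(35 − 3) = 8/32 ≈ 0.2500.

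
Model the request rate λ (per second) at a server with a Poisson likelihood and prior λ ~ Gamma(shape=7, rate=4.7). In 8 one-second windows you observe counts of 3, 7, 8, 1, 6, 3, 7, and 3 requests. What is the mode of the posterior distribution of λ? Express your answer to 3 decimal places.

λ̂_MAP = 3.465

Σxᵢ = 3+7+8+1+6+3+7+3 = 38, with n = 8.
Posterior ∝ λ^6e^(−4.7λ) · λ^38e^(−8λ) = λ^44e^(−12.7λ), i.e. Gamma(shape=45, rate=12.7).
The mode of a Gamma(a, b) with a ≥ 1 (shape–rate) is (a−1)/b = 44/12.7 ≈ 3.465.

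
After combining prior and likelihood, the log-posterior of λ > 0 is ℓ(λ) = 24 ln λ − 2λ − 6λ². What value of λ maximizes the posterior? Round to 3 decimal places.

ℓ'(λ) = 24/λ − 2 − 12λ. Setting this to zero and multiplying by λ: 12λ² + 2λ − 24 = 0.
λ = (−2 + √(2² + 4·12·24)) / (2·12) = (−2 + √1156) / 24 = (−2 + 34)/24 = 4/3.
ℓ''(λ) = −24/λ² − 12 < 0, confirming a maximum.

λ̂_MAP = 1.333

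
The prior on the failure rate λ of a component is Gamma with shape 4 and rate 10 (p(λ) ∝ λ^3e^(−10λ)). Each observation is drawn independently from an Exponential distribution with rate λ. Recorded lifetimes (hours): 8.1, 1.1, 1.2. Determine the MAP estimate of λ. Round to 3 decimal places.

λ̂_MAP = 0.294

The Exponential(rate=λ) likelihood is ∝ λ^n e^(−λΣtᵢ). Here n = 3 and Σtᵢ = 8.1 + 1.1 + 1.2 = 10.4.
Posterior ∝ λ^3e^(−10λ) · λ^3e^(−10.4λ) = λ^6e^(−20.4λ), i.e. Gamma(7, 20.4).
Mode = (a−1)/b = 6/20.4 ≈ 0.294.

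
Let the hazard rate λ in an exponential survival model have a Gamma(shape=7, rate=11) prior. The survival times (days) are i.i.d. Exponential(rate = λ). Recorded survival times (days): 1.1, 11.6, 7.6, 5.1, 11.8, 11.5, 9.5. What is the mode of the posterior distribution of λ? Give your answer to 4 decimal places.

The Exponential(rate=λ) likelihood is ∝ λ^n e^(−λΣtᵢ). Here n = 7 and Σtᵢ = 1.1 + 11.6 + 7.6 + 5.1 + 11.8 + 11.5 + 9.5 = 58.2.
Posterior ∝ λ^6e^(−11λ) · λ^7e^(−58.2λ) = λ^13e^(−69.2λ), i.e. Gamma(14, 69.2).
Mode = (a−1)/b = 13/69.2 ≈ 0.1879.

λ̂_MAP = 0.1879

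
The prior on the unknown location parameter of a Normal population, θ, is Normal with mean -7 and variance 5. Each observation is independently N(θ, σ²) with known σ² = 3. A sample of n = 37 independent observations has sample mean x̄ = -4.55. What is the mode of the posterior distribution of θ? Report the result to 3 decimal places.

n = 37, x̄ = -4.55.
For a Normal prior and Normal likelihood with known variance, the posterior is Normal; its mode equals its mean, the precision-weighted average.
Prior precision 1/σ₀² = 1/5 = 0.2; data precision n/σ² = 37/3.
θ̂ = (0.2·(-7) + (37/3)·(-4.55)) / (0.2 + 37/3) = (-3451/60)/(188/15) = -3451/752 ≈ -4.589.

θ̂_MAP = -4.589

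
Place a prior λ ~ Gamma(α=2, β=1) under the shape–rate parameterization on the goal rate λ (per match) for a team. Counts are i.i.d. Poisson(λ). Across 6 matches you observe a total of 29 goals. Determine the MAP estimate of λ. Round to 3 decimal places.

Σxᵢ = 29, n = 6.
Posterior ∝ λe^(−1λ) · λ^29e^(−6λ) = λ^30e^(−7λ), i.e. Gamma(shape=31, rate=7).
The mode of a Gamma(a, b) with a ≥ 1 (shape–rate) is (a−1)/b = 30/7 ≈ 4.286.

λ̂_MAP = 4.286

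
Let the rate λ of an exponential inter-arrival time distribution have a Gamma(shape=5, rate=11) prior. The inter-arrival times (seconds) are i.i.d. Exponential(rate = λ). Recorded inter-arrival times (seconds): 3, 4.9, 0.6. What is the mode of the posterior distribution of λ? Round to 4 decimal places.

λ̂_MAP = 0.3590

The Exponential(rate=λ) likelihood is ∝ λ^n e^(−λΣtᵢ). Here n = 3 and Σtᵢ = 3 + 4.9 + 0.6 = 8.5.
Posterior ∝ λ^4e^(−11λ) · λ^3e^(−8.5λ) = λ^7e^(−19.5λ), i.e. Gamma(8, 19.5).
Mode = (a−1)/b = 7/19.5 ≈ 0.3590.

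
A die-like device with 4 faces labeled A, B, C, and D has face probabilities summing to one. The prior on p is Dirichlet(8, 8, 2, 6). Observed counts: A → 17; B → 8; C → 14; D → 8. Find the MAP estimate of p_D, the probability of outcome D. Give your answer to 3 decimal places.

MAP estimate of p_D = 0.194

The posterior is Dirichlet(αᵢ + nᵢ) = Dirichlet(25, 16, 16, 14).
For a Dirichlet(a₁,…,a_K) with all aᵢ > 1, the mode has j-th component (aⱼ − 1)/(Σaᵢ − K).
Here Σaᵢ = 71 and K = 4, so p_D = (14 − 1)/(71 − 4) = 13/67 ≈ 0.194.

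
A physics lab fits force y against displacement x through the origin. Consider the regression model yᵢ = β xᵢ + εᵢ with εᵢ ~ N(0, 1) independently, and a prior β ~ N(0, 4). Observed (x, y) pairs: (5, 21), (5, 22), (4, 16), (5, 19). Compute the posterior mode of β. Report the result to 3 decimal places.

log p(β | y) = −Σ(yᵢ − βxᵢ)²/(2·1) − β²/(2·4) + const.
Setting the derivative to zero: Σxᵢ(yᵢ − βxᵢ)/1 − β/4 = 0, so β = Σxᵢyᵢ / (Σxᵢ² + σ²/τ²).
Σxᵢyᵢ = 5·21 + 5·22 + 4·16 + 5·19 = 374; Σxᵢ² = 91; σ²/τ² = 0.25.
β̂_MAP = 374 / (91 + 0.25) = 374/91.25 ≈ 4.099.

β̂_MAP = 4.099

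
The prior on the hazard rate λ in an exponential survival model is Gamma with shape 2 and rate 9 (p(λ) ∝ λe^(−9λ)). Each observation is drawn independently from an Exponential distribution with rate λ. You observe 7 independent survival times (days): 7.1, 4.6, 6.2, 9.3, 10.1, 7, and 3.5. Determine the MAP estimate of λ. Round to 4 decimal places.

λ̂_MAP = 0.1408

The Exponential(rate=λ) likelihood is ∝ λ^n e^(−λΣtᵢ). Here n = 7 and Σtᵢ = 7.1 + 4.6 + 6.2 + 9.3 + 10.1 + 7 + 3.5 = 47.8.
Posterior ∝ λe^(−9λ) · λ^7e^(−47.8λ) = λ^8e^(−56.8λ), i.e. Gamma(9, 56.8).
Mode = (a−1)/b = 8/56.8 ≈ 0.1408.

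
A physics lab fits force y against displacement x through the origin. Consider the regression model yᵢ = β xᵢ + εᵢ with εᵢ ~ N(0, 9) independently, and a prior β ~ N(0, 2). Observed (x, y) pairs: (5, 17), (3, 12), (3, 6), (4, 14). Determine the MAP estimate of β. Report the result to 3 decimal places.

β̂_MAP = 3.071

log p(β | y) = −Σ(yᵢ − βxᵢ)²/(2·9) − β²/(2·2) + const.
Setting the derivative to zero: Σxᵢ(yᵢ − βxᵢ)/9 − β/2 = 0, so β = Σxᵢyᵢ / (Σxᵢ² + σ²/τ²).
Σxᵢyᵢ = 5·17 + 3·12 + 3·6 + 4·14 = 195; Σxᵢ² = 59; σ²/τ² = 4.5.
β̂_MAP = 195 / (59 + 4.5) = 195/63.5 ≈ 3.071.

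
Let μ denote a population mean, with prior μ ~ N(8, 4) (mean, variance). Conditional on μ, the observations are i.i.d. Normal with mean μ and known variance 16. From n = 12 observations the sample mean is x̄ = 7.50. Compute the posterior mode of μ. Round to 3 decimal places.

n = 12, x̄ = 7.50.
For a Normal prior and Normal likelihood with known variance, the posterior is Normal; its mode equals its mean, the precision-weighted average.
Prior precision 1/σ₀² = 1/4 = 0.25; data precision n/σ² = 12/16 = 0.75.
μ̂ = (0.25·8 + 0.75·7.5) / (0.25 + 0.75) = 7.625/1 = 7.625.

μ̂_MAP = 7.625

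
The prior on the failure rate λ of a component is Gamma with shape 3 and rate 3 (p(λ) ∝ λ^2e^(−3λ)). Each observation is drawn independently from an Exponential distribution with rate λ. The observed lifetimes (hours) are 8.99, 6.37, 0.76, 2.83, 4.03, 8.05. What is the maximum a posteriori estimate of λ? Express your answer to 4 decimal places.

The Exponential(rate=λ) likelihood is ∝ λ^n e^(−λΣtᵢ). Here n = 6 and Σtᵢ = 8.99 + 6.37 + 0.76 + 2.83 + 4.03 + 8.05 = 31.03.
Posterior ∝ λ^2e^(−3λ) · λ^6e^(−31.03λ) = λ^8e^(−34.03λ), i.e. Gamma(9, 34.03).
Mode = (a−1)/b = 8/34.03 ≈ 0.2351.

λ̂_MAP = 0.2351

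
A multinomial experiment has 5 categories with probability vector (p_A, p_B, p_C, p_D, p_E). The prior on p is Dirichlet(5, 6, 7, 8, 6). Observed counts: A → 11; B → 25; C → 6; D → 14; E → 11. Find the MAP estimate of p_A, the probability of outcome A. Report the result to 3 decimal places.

MAP estimate of p_A = 0.160

The posterior is Dirichlet(αᵢ + nᵢ) = Dirichlet(16, 31, 13, 22, 17).
For a Dirichlet(a₁,…,a_K) with all aᵢ > 1, the mode has j-th component (aⱼ − 1)/(Σaᵢ − K).
Here Σaᵢ = 99 and K = 5, so p_A = (16 − 1)/(99 − 5) = 15/94 ≈ 0.160.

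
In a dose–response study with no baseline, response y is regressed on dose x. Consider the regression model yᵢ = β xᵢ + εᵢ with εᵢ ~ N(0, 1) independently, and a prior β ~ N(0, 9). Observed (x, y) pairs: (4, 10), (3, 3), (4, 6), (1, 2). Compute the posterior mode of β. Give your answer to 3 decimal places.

log p(β | y) = −Σ(yᵢ − βxᵢ)²/(2·1) − β²/(2·9) + const.
Setting the derivative to zero: Σxᵢ(yᵢ − βxᵢ)/1 − β/9 = 0, so β = Σxᵢyᵢ / (Σxᵢ² + σ²/τ²).
Σxᵢyᵢ = 4·10 + 3·3 + 4·6 + 1·2 = 75; Σxᵢ² = 42; σ²/τ² = 1/9.
β̂_MAP = 75 / (42 + 1/9) = 75/(379/9) = 675/379 ≈ 1.781.

β̂_MAP = 1.781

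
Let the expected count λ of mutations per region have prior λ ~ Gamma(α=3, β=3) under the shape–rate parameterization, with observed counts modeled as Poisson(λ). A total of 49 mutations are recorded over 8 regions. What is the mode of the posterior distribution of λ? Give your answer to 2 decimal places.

λ̂_MAP = 4.64

Σxᵢ = 49, n = 8.
Posterior ∝ λ^2e^(−3λ) · λ^49e^(−8λ) = λ^51e^(−11λ), i.e. Gamma(shape=52, rate=11).
The mode of a Gamma(a, b) with a ≥ 1 (shape–rate) is (a−1)/b = 51/11 ≈ 4.64.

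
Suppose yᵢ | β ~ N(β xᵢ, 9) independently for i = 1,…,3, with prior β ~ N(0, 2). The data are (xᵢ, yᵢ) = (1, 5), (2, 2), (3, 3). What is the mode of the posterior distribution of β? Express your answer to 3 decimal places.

β̂_MAP = 0.973

log p(β | y) = −Σ(yᵢ − βxᵢ)²/(2·9) − β²/(2·2) + const.
Setting the derivative to zero: Σxᵢ(yᵢ − βxᵢ)/9 − β/2 = 0, so β = Σxᵢyᵢ / (Σxᵢ² + σ²/τ²).
Σxᵢyᵢ = 1·5 + 2·2 + 3·3 = 18; Σxᵢ² = 14; σ²/τ² = 4.5.
β̂_MAP = 18 / (14 + 4.5) = 18/18.5 ≈ 0.973.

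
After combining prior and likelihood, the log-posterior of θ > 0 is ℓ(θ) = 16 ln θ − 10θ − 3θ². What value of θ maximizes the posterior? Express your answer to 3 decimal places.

ℓ'(θ) = 16/θ − 10 − 6θ. Setting this to zero and multiplying by θ: 6θ² + 10θ − 16 = 0.
θ = (−10 + √(10² + 4·6·16)) / (2·6) = (−10 + √484) / 12 = (−10 + 22)/12 = 1.
ℓ''(θ) = −16/θ² − 6 < 0, confirming a maximum.

θ̂_MAP = 1.000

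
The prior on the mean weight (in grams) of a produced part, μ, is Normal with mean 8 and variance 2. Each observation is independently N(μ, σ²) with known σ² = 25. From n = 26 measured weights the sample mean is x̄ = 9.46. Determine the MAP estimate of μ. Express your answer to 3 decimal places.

μ̂_MAP = 8.986

n = 26, x̄ = 9.46.
For a Normal prior and Normal likelihood with known variance, the posterior is Normal; its mode equals its mean, the precision-weighted average.
Prior precision 1/σ₀² = 1/2 = 0.5; data precision n/σ² = 26/25 = 1.04.
μ̂ = (0.5·8 + 1.04·9.46) / (0.5 + 1.04) = 13.8384/1.54 = 17298/1925 ≈ 8.986.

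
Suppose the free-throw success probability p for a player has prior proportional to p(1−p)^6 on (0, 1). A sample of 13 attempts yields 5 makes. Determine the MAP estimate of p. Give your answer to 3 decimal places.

The prior density ∝ p(1−p)^6 is the kernel of Beta(2, 7).
Data: 5 successes in 13 trials. The binomial likelihood contributes p^5(1−p)^8, so the posterior is Beta(2+5, 7+8) = Beta(7, 15).
For Beta(a, b) with a, b > 1 the mode is (a−1)/(a+b−2) = 6/20 ≈ 0.300.

p̂_MAP = 0.300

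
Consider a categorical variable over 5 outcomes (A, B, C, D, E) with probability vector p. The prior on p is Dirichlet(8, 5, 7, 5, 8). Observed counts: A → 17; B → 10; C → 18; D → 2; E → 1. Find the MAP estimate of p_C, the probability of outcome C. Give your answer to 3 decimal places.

MAP estimate of p_C = 0.316

The posterior is Dirichlet(αᵢ + nᵢ) = Dirichlet(25, 15, 25, 7, 9).
For a Dirichlet(a₁,…,a_K) with all aᵢ > 1, the mode has j-th component (aⱼ − 1)/(Σaᵢ − K).
Here Σaᵢ = 81 and K = 5, so p_C = (25 − 1)/(81 − 5) = 24/76 ≈ 0.316.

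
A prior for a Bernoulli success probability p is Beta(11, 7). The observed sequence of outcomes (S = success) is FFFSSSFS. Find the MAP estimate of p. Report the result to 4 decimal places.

p̂_MAP = 0.5833

Prior: Beta(11, 7).
Data: 4 successes in 8 trials (from the sequence). The binomial likelihood contributes p^4(1−p)^4, so the posterior is Beta(11+4, 7+4) = Beta(15, 11).
For Beta(a, b) with a, b > 1 the mode is (a−1)/(a+b−2) = 14/24 ≈ 0.5833.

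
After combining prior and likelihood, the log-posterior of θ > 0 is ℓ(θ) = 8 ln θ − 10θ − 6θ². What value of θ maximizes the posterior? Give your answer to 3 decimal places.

ℓ'(θ) = 8/θ − 10 − 12θ. Setting this to zero and multiplying by θ: 12θ² + 10θ − 8 = 0.
θ = (−10 + √(10² + 4·12·8)) / (2·12) = (−10 + √484) / 24 = (−10 + 22)/24 = 1/2.
ℓ''(θ) = −8/θ² − 12 < 0, confirming a maximum.

θ̂_MAP = 0.500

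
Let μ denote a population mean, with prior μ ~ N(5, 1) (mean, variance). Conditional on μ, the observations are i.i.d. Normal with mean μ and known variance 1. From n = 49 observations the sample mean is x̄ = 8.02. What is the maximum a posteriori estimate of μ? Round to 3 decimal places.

n = 49, x̄ = 8.02.
For a Normal prior and Normal likelihood with known variance, the posterior is Normal; its mode equals its mean, the precision-weighted average.
Prior precision 1/σ₀² = 1/1 = 1; data precision n/σ² = 49/1 = 49.
μ̂ = (1·5 + 49·8.02) / (1 + 49) = 397.98/50 = 7.9596 ≈ 7.960.

μ̂_MAP = 7.960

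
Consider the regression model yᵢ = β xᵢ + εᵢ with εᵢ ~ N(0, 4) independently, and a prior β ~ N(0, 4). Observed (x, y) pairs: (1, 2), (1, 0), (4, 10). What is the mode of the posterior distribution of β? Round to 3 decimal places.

log p(β | y) = −Σ(yᵢ − βxᵢ)²/(2·4) − β²/(2·4) + const.
Setting the derivative to zero: Σxᵢ(yᵢ − βxᵢ)/4 − β/4 = 0, so β = Σxᵢyᵢ / (Σxᵢ² + σ²/τ²).
Σxᵢyᵢ = 1·2 + 1·0 + 4·10 = 42; Σxᵢ² = 18; σ²/τ² = 1.
β̂_MAP = 42 / (18 + 1) = 42/19 ≈ 2.211.

β̂_MAP = 2.211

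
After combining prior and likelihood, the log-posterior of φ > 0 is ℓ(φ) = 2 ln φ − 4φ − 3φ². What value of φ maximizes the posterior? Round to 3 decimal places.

ℓ'(φ) = 2/φ − 4 − 6φ. Setting this to zero and multiplying by φ: 6φ² + 4φ − 2 = 0.
φ = (−4 + √(4² + 4·6·2)) / (2·6) = (−4 + √64) / 12 = (−4 + 8)/12 = 1/3.
ℓ''(φ) = −2/φ² − 6 < 0, confirming a maximum.

φ̂_MAP = 0.333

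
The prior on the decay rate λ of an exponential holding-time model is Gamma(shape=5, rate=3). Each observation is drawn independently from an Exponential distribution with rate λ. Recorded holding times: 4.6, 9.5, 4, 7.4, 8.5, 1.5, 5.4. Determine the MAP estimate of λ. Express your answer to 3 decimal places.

The Exponential(rate=λ) likelihood is ∝ λ^n e^(−λΣtᵢ). Here n = 7 and Σtᵢ = 4.6 + 9.5 + 4 + 7.4 + 8.5 + 1.5 + 5.4 = 40.9.
Posterior ∝ λ^4e^(−3λ) · λ^7e^(−40.9λ) = λ^11e^(−43.9λ), i.e. Gamma(12, 43.9).
Mode = (a−1)/b = 11/43.9 ≈ 0.251.

λ̂_MAP = 0.251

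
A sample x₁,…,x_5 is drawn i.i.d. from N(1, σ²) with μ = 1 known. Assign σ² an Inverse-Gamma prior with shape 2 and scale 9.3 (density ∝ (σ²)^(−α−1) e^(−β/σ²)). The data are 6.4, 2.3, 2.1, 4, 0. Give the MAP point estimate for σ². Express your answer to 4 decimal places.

Sum of squared deviations about the known mean: SS = (6.4−1)² + (2.3−1)² + (2.1−1)² + (4−1)² + (0−1)² = 42.06.
The Normal likelihood contributes (σ²)^(−n/2) exp(−SS/(2σ²)), so the posterior is Inverse-Gamma(α + n/2, β + SS/2) = Inverse-Gamma(4.5, 30.33).
The mode of Inverse-Gamma(a, b) is b/(a+1) = 30.33/5.5 ≈ 5.5145.

σ̂²_MAP = 5.5145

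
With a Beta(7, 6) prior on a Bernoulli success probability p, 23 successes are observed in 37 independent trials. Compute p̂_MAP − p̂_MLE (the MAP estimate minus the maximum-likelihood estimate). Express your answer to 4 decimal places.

Posterior is Beta(30, 20); MAP = (30−1)/(50−2) = 29/48 ≈ 0.60417.
MLE ignores the prior: p̂_MLE = k/n = 23/37 ≈ 0.62162.
Difference = 29/48 − 23/37 = -31/1776 ≈ -0.0175.

MAP − MLE = -0.0175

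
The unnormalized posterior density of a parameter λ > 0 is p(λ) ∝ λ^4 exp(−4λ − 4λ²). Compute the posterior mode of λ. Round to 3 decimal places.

ℓ'(λ) = 4/λ − 4 − 8λ. Setting this to zero and multiplying by λ: 8λ² + 4λ − 4 = 0.
λ = (−4 + √(4² + 4·8·4)) / (2·8) = (−4 + √144) / 16 = (−4 + 12)/16 = 1/2.
ℓ''(λ) = −4/λ² − 8 < 0, confirming a maximum.

λ̂_MAP = 0.500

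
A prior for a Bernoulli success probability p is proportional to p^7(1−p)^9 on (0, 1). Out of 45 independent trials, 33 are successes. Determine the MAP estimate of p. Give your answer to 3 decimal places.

The prior density ∝ p^7(1−p)^9 is the kernel of Beta(8, 10).
Data: 33 successes in 45 trials. The binomial likelihood contributes p^33(1−p)^12, so the posterior is Beta(8+33, 10+12) = Beta(41, 22).
For Beta(a, b) with a, b > 1 the mode is (a−1)/(a+b−2) = 40/61 ≈ 0.656.

p̂_MAP = 0.656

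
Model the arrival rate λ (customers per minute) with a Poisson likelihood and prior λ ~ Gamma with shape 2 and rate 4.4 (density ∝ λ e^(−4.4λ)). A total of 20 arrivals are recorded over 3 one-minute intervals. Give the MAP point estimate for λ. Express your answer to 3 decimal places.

λ̂_MAP = 2.838

Σxᵢ = 20, n = 3.
Posterior ∝ λe^(−4.4λ) · λ^20e^(−3λ) = λ^21e^(−7.4λ), i.e. Gamma(shape=22, rate=7.4).
The mode of a Gamma(a, b) with a ≥ 1 (shape–rate) is (a−1)/b = 21/7.4 ≈ 2.838.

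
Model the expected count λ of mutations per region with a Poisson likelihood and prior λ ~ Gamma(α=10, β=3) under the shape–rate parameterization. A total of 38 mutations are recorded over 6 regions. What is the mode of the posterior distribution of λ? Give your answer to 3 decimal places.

λ̂_MAP = 5.222

Σxᵢ = 38, n = 6.
Posterior ∝ λ^9e^(−3λ) · λ^38e^(−6λ) = λ^47e^(−9λ), i.e. Gamma(shape=48, rate=9).
The mode of a Gamma(a, b) with a ≥ 1 (shape–rate) is (a−1)/b = 47/9 ≈ 5.222.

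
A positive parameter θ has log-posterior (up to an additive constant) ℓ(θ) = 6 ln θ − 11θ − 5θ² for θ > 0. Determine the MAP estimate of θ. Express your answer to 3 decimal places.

θ̂_MAP = 0.400

ℓ'(θ) = 6/θ − 11 − 10θ. Setting this to zero and multiplying by θ: 10θ² + 11θ − 6 = 0.
θ = (−11 + √(11² + 4·10·6)) / (2·10) = (−11 + √361) / 20 = (−11 + 19)/20 = 2/5.
ℓ''(θ) = −6/θ² − 10 < 0, confirming a maximum.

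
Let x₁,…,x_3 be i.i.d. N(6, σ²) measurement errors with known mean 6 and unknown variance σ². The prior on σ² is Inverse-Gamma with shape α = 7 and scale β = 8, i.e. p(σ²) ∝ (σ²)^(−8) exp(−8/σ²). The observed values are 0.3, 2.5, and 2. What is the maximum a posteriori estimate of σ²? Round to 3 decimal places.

Sum of squared deviations about the known mean: SS = (0.3−6)² + (2.5−6)² + (2−6)² = 60.74.
The Normal likelihood contributes (σ²)^(−n/2) exp(−SS/(2σ²)), so the posterior is Inverse-Gamma(α + n/2, β + SS/2) = Inverse-Gamma(8.5, 38.37).
The mode of Inverse-Gamma(a, b) is b/(a+1) = 38.37/9.5 ≈ 4.039.

σ̂²_MAP = 4.039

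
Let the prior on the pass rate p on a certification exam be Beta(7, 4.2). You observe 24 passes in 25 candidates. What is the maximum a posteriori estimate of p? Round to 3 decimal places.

p̂_MAP = 0.877

Prior: Beta(7, 4.2).
Data: 24 successes in 25 trials. The binomial likelihood contributes p^24(1−p)^1, so the posterior is Beta(7+24, 4.2+1) = Beta(31, 5.2).
For Beta(a, b) with a, b > 1 the mode is (a−1)/(a+b−2) = 30/34.2 ≈ 0.877.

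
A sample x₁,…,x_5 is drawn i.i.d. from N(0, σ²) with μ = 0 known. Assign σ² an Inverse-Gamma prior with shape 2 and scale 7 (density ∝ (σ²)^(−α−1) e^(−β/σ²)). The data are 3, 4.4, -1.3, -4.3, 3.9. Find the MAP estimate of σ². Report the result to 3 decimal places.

Sum of squared deviations about the known mean: SS = (3−0)² + (4.4−0)² + (-1.3−0)² + (-4.3−0)² + (3.9−0)² = 63.75.
The Normal likelihood contributes (σ²)^(−n/2) exp(−SS/(2σ²)), so the posterior is Inverse-Gamma(α + n/2, β + SS/2) = Inverse-Gamma(4.5, 38.875).
The mode of Inverse-Gamma(a, b) is b/(a+1) = 38.875/5.5 ≈ 7.068.

σ̂²_MAP = 7.068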